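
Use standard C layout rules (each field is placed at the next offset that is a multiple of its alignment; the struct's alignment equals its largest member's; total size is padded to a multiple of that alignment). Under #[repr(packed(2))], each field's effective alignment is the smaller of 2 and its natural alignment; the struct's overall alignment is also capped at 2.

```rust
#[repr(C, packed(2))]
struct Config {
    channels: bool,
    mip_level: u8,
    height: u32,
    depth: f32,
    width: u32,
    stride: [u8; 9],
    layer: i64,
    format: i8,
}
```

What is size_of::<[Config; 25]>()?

channels at 0 (size 1, align 1) → ends 1
mip_level at 1 (size 1, align 1) → ends 2
height at 2 (size 4, align 2) → ends 6
depth at 6 (size 4, align 2) → ends 10
width at 10 (size 4, align 2) → ends 14
stride at 14 (size 9, align 1) → ends 23
pad 1 to align 2 for layer
layer at 24 (size 8, align 2) → ends 32
format at 32 (size 1, align 1) → ends 33
tail pad 1 to reach multiple of 2
total 34 bytes, alignment 2
array of 25: 25 × 34 = 850

850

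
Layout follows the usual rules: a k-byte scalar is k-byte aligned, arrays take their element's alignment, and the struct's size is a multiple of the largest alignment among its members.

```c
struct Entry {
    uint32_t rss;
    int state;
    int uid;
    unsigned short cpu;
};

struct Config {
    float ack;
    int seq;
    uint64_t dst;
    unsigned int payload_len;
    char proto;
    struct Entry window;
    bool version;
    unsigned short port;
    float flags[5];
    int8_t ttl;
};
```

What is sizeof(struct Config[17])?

Entry: rss at 0 (size 4, align 4) → ends 4; state at 4 (size 4, align 4) → ends 8; uid at 8 (size 4, align 4) → ends 12; cpu at 12 (size 2, align 2) → ends 14; tail pad 2 to reach multiple of 4; total 16 bytes, alignment 4
ack at 0 (size 4, align 4) → ends 4
seq at 4 (size 4, align 4) → ends 8
dst at 8 (size 8, align 8) → ends 16
payload_len at 16 (size 4, align 4) → ends 20
proto at 20 (size 1, align 1) → ends 21
pad 3 to align 4 for window
window at 24 (size 16, align 4) → ends 40
version at 40 (size 1, align 1) → ends 41
pad 1 to align 2 for port
port at 42 (size 2, align 2) → ends 44
flags at 44 (size 20, align 4) → ends 64
ttl at 64 (size 1, align 1) → ends 65
tail pad 7 to reach multiple of 8
total 72 bytes, alignment 8
array of 17: 17 × 72 = 1224

1224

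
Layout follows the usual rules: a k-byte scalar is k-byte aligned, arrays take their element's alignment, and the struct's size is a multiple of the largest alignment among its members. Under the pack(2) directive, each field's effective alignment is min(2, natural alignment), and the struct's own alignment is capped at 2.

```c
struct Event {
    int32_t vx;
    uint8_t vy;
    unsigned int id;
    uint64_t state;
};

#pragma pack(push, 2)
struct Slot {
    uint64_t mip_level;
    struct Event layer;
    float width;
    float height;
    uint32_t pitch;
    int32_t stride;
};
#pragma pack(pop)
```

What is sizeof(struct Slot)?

48

Event: 0..4  vx  (4B, 4-aligned); 4..5  vy  (1B, 1-aligned); 5..8  -- padding (3B); 8..12  id  (4B, 4-aligned); 12..16  -- padding (4B); 16..24  state  (8B, 8-aligned); sizeof = 24, alignof = 8
0..8  mip_level  (8B, 2-aligned)
8..32  layer  (24B, 2-aligned)
32..36  width  (4B, 2-aligned)
36..40  height  (4B, 2-aligned)
40..44  pitch  (4B, 2-aligned)
44..48  stride  (4B, 2-aligned)
sizeof = 48, alignof = 2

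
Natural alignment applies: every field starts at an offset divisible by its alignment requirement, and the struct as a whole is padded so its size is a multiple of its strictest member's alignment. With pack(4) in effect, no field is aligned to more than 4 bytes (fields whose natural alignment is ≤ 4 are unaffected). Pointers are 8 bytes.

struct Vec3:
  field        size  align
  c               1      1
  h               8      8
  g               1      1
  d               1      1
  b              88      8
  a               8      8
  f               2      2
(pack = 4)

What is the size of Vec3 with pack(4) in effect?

@0: c [1B, align 1] → 1
+3 pad (align 4)
@4: h [8B, align 4] → 12
@12: g [1B, align 1] → 13
@13: d [1B, align 1] → 14
+2 pad (align 4)
@16: b [88B, align 4] → 104
@104: a [8B, align 4] → 112
@112: f [2B, align 2] → 114
+2 tail pad (align 4)
size 116, align 4

116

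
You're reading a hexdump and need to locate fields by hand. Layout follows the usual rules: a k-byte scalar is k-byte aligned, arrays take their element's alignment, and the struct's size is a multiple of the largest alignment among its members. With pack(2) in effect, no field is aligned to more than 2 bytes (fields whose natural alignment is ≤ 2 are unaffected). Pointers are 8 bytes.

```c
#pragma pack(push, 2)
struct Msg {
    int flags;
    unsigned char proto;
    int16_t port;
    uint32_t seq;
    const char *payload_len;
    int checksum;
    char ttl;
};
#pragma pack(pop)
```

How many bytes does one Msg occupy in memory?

flags at 0 (size 4, align 2) → ends 4
proto at 4 (size 1, align 1) → ends 5
pad 1 to align 2 for port
port at 6 (size 2, align 2) → ends 8
seq at 8 (size 4, align 2) → ends 12
payload_len at 12 (size 8, align 2) → ends 20
checksum at 20 (size 4, align 2) → ends 24
ttl at 24 (size 1, align 1) → ends 25
tail pad 1 to reach multiple of 2
total 26 bytes, alignment 2

26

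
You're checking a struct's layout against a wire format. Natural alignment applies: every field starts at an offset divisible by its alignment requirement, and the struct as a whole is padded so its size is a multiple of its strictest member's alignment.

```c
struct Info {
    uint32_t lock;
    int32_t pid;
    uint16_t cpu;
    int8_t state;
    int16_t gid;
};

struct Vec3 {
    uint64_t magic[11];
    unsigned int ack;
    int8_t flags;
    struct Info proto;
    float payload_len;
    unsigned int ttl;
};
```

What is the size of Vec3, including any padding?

Info: @0: lock [4B, align 4] → 4; @4: pid [4B, align 4] → 8; @8: cpu [2B, align 2] → 10; @10: state [1B, align 1] → 11; +1 pad (align 2); @12: gid [2B, align 2] → 14; +2 tail pad (align 4); size 16, align 4
@0: magic [88B, align 8] → 88
@88: ack [4B, align 4] → 92
@92: flags [1B, align 1] → 93
+3 pad (align 4)
@96: proto [16B, align 4] → 112
@112: payload_len [4B, align 4] → 116
@116: ttl [4B, align 4] → 120
size 120, align 8

120 bytes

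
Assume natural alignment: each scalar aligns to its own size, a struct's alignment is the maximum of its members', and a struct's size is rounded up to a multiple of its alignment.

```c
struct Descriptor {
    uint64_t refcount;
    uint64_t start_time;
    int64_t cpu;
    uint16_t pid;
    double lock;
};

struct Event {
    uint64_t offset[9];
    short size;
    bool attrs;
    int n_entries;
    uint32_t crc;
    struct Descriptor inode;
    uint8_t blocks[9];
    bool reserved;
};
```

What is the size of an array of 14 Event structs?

2016

Descriptor: 0..8  refcount  (8B, 8-aligned); 8..16  start_time  (8B, 8-aligned); 16..24  cpu  (8B, 8-aligned); 24..26  pid  (2B, 2-aligned); 26..32  -- padding (6B); 32..40  lock  (8B, 8-aligned); sizeof = 40, alignof = 8
0..72  offset  (72B, 8-aligned)
72..74  size  (2B, 2-aligned)
74..75  attrs  (1B, 1-aligned)
75..76  -- padding (1B)
76..80  n_entries  (4B, 4-aligned)
80..84  crc  (4B, 4-aligned)
84..88  -- padding (4B)
88..128  inode  (40B, 8-aligned)
128..137  blocks  (9B, 1-aligned)
137..138  reserved  (1B, 1-aligned)
138..144  -- tail padding (6B)
sizeof = 144, alignof = 8
array of 14: 14 × 144 = 2016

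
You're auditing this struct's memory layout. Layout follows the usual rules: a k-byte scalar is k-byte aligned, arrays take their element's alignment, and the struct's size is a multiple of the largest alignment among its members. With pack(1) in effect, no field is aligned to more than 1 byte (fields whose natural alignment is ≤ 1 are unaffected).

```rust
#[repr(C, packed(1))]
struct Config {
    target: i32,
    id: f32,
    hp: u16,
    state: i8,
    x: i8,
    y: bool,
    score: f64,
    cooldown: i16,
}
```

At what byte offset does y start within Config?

12

@0: target [4B, align 1] → 4
@4: id [4B, align 1] → 8
@8: hp [2B, align 1] → 10
@10: state [1B, align 1] → 11
@11: x [1B, align 1] → 12
@12: y [1B, align 1] → 13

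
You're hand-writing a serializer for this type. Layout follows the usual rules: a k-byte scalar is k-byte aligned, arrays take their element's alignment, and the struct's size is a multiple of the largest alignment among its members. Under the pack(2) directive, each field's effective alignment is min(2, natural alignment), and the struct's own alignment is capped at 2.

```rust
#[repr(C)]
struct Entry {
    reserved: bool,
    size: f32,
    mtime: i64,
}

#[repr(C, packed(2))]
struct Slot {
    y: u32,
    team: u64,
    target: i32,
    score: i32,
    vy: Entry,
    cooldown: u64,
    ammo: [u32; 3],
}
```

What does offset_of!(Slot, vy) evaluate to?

Entry: reserved at 0 (size 1, align 1) → ends 1; pad 3 to align 4 for size; size at 4 (size 4, align 4) → ends 8; mtime at 8 (size 8, align 8) → ends 16; total 16 bytes, alignment 8
y at 0 (size 4, align 2) → ends 4
team at 4 (size 8, align 2) → ends 12
target at 12 (size 4, align 2) → ends 16
score at 16 (size 4, align 2) → ends 20
vy at 20 (size 16, align 2) → ends 36

20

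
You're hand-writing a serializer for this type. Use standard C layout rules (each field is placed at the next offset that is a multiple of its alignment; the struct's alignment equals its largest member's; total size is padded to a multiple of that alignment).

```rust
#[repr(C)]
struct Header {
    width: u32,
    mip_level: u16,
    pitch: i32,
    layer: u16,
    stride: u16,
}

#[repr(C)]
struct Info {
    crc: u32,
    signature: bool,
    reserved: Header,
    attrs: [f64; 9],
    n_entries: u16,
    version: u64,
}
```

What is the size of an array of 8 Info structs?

Header: @0: width [4B, align 4] → 4; @4: mip_level [2B, align 2] → 6; +2 pad (align 4); @8: pitch [4B, align 4] → 12; @12: layer [2B, align 2] → 14; @14: stride [2B, align 2] → 16; size 16, align 4
@0: crc [4B, align 4] → 4
@4: signature [1B, align 1] → 5
+3 pad (align 4)
@8: reserved [16B, align 4] → 24
@24: attrs [72B, align 8] → 96
@96: n_entries [2B, align 2] → 98
+6 pad (align 8)
@104: version [8B, align 8] → 112
size 112, align 8
array of 8: 8 × 112 = 896

896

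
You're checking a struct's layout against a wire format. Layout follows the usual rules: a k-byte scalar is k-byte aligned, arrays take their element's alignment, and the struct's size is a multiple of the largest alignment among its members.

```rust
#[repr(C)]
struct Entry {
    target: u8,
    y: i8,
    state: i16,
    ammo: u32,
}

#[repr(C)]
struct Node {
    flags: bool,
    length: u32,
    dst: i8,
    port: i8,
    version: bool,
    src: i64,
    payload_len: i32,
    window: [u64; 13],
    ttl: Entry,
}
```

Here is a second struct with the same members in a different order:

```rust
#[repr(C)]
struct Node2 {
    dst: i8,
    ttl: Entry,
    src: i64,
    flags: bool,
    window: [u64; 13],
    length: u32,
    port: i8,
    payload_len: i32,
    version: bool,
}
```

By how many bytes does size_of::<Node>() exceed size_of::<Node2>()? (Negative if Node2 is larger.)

Entry: target at 0 (size 1, align 1) → ends 1; y at 1 (size 1, align 1) → ends 2; state at 2 (size 2, align 2) → ends 4; ammo at 4 (size 4, align 4) → ends 8; total 8 bytes, alignment 4
flags at 0 (size 1, align 1) → ends 1
pad 3 to align 4 for length
length at 4 (size 4, align 4) → ends 8
dst at 8 (size 1, align 1) → ends 9
port at 9 (size 1, align 1) → ends 10
version at 10 (size 1, align 1) → ends 11
pad 5 to align 8 for src
src at 16 (size 8, align 8) → ends 24
payload_len at 24 (size 4, align 4) → ends 28
pad 4 to align 8 for window
window at 32 (size 104, align 8) → ends 136
ttl at 136 (size 8, align 4) → ends 144
total 144 bytes, alignment 8
— Node2 —
dst at 0 (size 1, align 1) → ends 1
pad 3 to align 4 for ttl
ttl at 4 (size 8, align 4) → ends 12
pad 4 to align 8 for src
src at 16 (size 8, align 8) → ends 24
flags at 24 (size 1, align 1) → ends 25
pad 7 to align 8 for window
window at 32 (size 104, align 8) → ends 136
length at 136 (size 4, align 4) → ends 140
port at 140 (size 1, align 1) → ends 141
pad 3 to align 4 for payload_len
payload_len at 144 (size 4, align 4) → ends 148
version at 148 (size 1, align 1) → ends 149
tail pad 3 to reach multiple of 8
total 152 bytes, alignment 8
144 − 152 = -8

-8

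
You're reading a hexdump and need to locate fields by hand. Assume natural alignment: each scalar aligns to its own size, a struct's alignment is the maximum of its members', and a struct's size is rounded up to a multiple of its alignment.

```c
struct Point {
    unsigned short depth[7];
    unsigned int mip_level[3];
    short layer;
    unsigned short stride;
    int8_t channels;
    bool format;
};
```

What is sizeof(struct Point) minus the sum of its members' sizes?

0..14  depth  (14B, 2-aligned)
14..16  -- padding (2B)
16..28  mip_level  (12B, 4-aligned)
28..30  layer  (2B, 2-aligned)
30..32  stride  (2B, 2-aligned)
32..33  channels  (1B, 1-aligned)
33..34  format  (1B, 1-aligned)
34..36  -- tail padding (2B)
sizeof = 36, alignof = 4
data bytes 32, size 36 → padding 4

4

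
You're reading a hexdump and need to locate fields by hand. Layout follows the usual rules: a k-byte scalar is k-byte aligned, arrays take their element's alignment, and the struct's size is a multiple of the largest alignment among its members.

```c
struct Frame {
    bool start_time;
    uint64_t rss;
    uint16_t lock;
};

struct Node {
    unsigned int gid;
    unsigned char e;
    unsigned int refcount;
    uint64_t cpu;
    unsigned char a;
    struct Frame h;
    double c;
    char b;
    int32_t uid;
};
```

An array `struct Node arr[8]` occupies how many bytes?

576

Frame: 0..1  start_time  (1B, 1-aligned); 1..8  -- padding (7B); 8..16  rss  (8B, 8-aligned); 16..18  lock  (2B, 2-aligned); 18..24  -- tail padding (6B); sizeof = 24, alignof = 8
0..4  gid  (4B, 4-aligned)
4..5  e  (1B, 1-aligned)
5..8  -- padding (3B)
8..12  refcount  (4B, 4-aligned)
12..16  -- padding (4B)
16..24  cpu  (8B, 8-aligned)
24..25  a  (1B, 1-aligned)
25..32  -- padding (7B)
32..56  h  (24B, 8-aligned)
56..64  c  (8B, 8-aligned)
64..65  b  (1B, 1-aligned)
65..68  -- padding (3B)
68..72  uid  (4B, 4-aligned)
sizeof = 72, alignof = 8
array of 8: 8 × 72 = 576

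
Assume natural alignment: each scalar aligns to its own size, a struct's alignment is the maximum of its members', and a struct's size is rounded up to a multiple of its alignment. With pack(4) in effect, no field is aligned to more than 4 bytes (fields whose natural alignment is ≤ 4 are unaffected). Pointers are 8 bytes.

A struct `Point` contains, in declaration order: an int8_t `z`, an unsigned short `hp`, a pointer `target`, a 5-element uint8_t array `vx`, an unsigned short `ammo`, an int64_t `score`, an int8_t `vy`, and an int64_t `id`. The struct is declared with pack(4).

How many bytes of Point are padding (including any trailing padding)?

z at 0 (size 1, align 1) → ends 1
pad 1 to align 2 for hp
hp at 2 (size 2, align 2) → ends 4
target at 4 (size 8, align 4) → ends 12
vx at 12 (size 5, align 1) → ends 17
pad 1 to align 2 for ammo
ammo at 18 (size 2, align 2) → ends 20
score at 20 (size 8, align 4) → ends 28
vy at 28 (size 1, align 1) → ends 29
pad 3 to align 4 for id
id at 32 (size 8, align 4) → ends 40
total 40 bytes, alignment 4
data bytes 35, size 40 → padding 5

5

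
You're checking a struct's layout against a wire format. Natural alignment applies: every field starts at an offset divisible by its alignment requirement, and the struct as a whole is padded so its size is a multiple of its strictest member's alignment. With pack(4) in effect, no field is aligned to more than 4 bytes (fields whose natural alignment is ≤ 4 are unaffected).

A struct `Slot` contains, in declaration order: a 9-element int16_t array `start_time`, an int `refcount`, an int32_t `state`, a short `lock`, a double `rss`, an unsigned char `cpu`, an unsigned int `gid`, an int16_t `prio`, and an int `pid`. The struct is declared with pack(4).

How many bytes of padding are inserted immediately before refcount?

2

start_time at 0 (size 18, align 2) → ends 18
pad 2 to align 4 for refcount
refcount at 20 (size 4, align 4) → ends 24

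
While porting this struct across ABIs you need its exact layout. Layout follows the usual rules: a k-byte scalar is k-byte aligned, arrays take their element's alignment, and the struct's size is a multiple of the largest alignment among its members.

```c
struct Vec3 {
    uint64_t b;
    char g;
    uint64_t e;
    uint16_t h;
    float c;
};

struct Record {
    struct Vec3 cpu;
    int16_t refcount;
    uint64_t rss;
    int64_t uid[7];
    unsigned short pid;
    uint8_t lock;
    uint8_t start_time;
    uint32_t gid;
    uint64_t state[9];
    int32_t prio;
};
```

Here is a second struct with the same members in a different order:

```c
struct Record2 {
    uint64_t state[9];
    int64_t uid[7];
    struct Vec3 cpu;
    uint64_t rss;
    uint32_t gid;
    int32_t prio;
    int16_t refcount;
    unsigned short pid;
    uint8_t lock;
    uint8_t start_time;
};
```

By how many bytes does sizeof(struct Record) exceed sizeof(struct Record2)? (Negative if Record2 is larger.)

Vec3: 0..8  b  (8B, 8-aligned); 8..9  g  (1B, 1-aligned); 9..16  -- padding (7B); 16..24  e  (8B, 8-aligned); 24..26  h  (2B, 2-aligned); 26..28  -- padding (2B); 28..32  c  (4B, 4-aligned); sizeof = 32, alignof = 8
0..32  cpu  (32B, 8-aligned)
32..34  refcount  (2B, 2-aligned)
34..40  -- padding (6B)
40..48  rss  (8B, 8-aligned)
48..104  uid  (56B, 8-aligned)
104..106  pid  (2B, 2-aligned)
106..107  lock  (1B, 1-aligned)
107..108  start_time  (1B, 1-aligned)
108..112  gid  (4B, 4-aligned)
112..184  state  (72B, 8-aligned)
184..188  prio  (4B, 4-aligned)
188..192  -- tail padding (4B)
sizeof = 192, alignof = 8
— Record2 —
0..72  state  (72B, 8-aligned)
72..128  uid  (56B, 8-aligned)
128..160  cpu  (32B, 8-aligned)
160..168  rss  (8B, 8-aligned)
168..172  gid  (4B, 4-aligned)
172..176  prio  (4B, 4-aligned)
176..178  refcount  (2B, 2-aligned)
178..180  pid  (2B, 2-aligned)
180..181  lock  (1B, 1-aligned)
181..182  start_time  (1B, 1-aligned)
182..184  -- tail padding (2B)
sizeof = 184, alignof = 8
192 − 184 = 8

8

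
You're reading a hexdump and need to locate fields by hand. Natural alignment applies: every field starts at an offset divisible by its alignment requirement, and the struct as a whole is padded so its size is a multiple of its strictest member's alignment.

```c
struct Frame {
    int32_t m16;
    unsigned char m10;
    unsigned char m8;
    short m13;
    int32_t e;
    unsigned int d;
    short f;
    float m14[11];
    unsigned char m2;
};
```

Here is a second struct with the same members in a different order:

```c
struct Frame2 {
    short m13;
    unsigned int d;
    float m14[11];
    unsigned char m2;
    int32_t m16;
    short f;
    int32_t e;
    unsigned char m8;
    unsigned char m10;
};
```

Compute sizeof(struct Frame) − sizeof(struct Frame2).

-4

0..4  m16  (4B, 4-aligned)
4..5  m10  (1B, 1-aligned)
5..6  m8  (1B, 1-aligned)
6..8  m13  (2B, 2-aligned)
8..12  e  (4B, 4-aligned)
12..16  d  (4B, 4-aligned)
16..18  f  (2B, 2-aligned)
18..20  -- padding (2B)
20..64  m14  (44B, 4-aligned)
64..65  m2  (1B, 1-aligned)
65..68  -- tail padding (3B)
sizeof = 68, alignof = 4
— Frame2 —
0..2  m13  (2B, 2-aligned)
2..4  -- padding (2B)
4..8  d  (4B, 4-aligned)
8..52  m14  (44B, 4-aligned)
52..53  m2  (1B, 1-aligned)
53..56  -- padding (3B)
56..60  m16  (4B, 4-aligned)
60..62  f  (2B, 2-aligned)
62..64  -- padding (2B)
64..68  e  (4B, 4-aligned)
68..69  m8  (1B, 1-aligned)
69..70  m10  (1B, 1-aligned)
70..72  -- tail padding (2B)
sizeof = 72, alignof = 4
68 − 72 = -4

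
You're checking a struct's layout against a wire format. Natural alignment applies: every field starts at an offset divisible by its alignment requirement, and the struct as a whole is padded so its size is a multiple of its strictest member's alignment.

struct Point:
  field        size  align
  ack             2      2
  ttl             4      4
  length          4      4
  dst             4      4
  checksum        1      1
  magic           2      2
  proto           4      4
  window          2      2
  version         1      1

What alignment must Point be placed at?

member alignments: ack=2, ttl=4, length=4, dst=4, checksum=1, magic=2, proto=4, window=2, version=1
max = 4

4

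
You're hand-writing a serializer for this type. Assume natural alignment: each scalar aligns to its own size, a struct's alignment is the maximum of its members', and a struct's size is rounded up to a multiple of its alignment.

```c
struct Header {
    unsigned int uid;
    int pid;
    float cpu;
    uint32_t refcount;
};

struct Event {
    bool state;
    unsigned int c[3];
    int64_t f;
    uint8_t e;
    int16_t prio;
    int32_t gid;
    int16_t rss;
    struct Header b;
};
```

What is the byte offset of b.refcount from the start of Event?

Header: @0: uid [4B, align 4] → 4; @4: pid [4B, align 4] → 8; @8: cpu [4B, align 4] → 12; @12: refcount [4B, align 4] → 16; size 16, align 4
@0: state [1B, align 1] → 1
+3 pad (align 4)
@4: c [12B, align 4] → 16
@16: f [8B, align 8] → 24
@24: e [1B, align 1] → 25
+1 pad (align 2)
@26: prio [2B, align 2] → 28
@28: gid [4B, align 4] → 32
@32: rss [2B, align 2] → 34
+2 pad (align 4)
@36: b [16B, align 4] → 52
within Header: refcount at 12
36 + 12 = 48

48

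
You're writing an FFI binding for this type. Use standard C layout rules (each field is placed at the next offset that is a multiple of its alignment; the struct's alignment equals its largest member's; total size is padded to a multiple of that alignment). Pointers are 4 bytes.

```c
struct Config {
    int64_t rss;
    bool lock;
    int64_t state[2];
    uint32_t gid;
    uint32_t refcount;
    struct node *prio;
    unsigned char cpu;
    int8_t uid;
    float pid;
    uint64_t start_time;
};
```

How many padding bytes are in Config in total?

@0: rss [8B, align 8] → 8
@8: lock [1B, align 1] → 9
+7 pad (align 8)
@16: state [16B, align 8] → 32
@32: gid [4B, align 4] → 36
@36: refcount [4B, align 4] → 40
@40: prio [4B, align 4] → 44
@44: cpu [1B, align 1] → 45
@45: uid [1B, align 1] → 46
+2 pad (align 4)
@48: pid [4B, align 4] → 52
+4 pad (align 8)
@56: start_time [8B, align 8] → 64
size 64, align 8
data bytes 51, size 64 → padding 13

13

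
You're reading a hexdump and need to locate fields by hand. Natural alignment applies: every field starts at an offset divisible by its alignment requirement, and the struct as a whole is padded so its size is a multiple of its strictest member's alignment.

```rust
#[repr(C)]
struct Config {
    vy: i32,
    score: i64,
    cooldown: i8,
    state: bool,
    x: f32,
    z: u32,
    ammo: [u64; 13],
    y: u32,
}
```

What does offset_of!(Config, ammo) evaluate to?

0..4  vy  (4B, 4-aligned)
4..8  -- padding (4B)
8..16  score  (8B, 8-aligned)
16..17  cooldown  (1B, 1-aligned)
17..18  state  (1B, 1-aligned)
18..20  -- padding (2B)
20..24  x  (4B, 4-aligned)
24..28  z  (4B, 4-aligned)
28..32  -- padding (4B)
32..136  ammo  (104B, 8-aligned)

32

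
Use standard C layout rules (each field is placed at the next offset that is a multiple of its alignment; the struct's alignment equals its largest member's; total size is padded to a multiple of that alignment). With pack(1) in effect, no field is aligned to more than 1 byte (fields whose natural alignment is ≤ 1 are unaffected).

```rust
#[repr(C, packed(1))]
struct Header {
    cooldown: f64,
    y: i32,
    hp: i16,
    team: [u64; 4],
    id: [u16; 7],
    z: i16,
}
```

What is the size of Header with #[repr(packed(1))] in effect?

0..8  cooldown  (8B, 1-aligned)
8..12  y  (4B, 1-aligned)
12..14  hp  (2B, 1-aligned)
14..46  team  (32B, 1-aligned)
46..60  id  (14B, 1-aligned)
60..62  z  (2B, 1-aligned)
sizeof = 62, alignof = 1

62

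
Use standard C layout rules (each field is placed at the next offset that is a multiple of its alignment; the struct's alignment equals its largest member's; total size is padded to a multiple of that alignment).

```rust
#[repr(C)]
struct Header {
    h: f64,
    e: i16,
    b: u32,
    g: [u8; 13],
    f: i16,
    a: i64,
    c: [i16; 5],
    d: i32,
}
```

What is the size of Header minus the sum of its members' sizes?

5

@0: h [8B, align 8] → 8
@8: e [2B, align 2] → 10
+2 pad (align 4)
@12: b [4B, align 4] → 16
@16: g [13B, align 1] → 29
+1 pad (align 2)
@30: f [2B, align 2] → 32
@32: a [8B, align 8] → 40
@40: c [10B, align 2] → 50
+2 pad (align 4)
@52: d [4B, align 4] → 56
size 56, align 8
data bytes 51, size 56 → padding 5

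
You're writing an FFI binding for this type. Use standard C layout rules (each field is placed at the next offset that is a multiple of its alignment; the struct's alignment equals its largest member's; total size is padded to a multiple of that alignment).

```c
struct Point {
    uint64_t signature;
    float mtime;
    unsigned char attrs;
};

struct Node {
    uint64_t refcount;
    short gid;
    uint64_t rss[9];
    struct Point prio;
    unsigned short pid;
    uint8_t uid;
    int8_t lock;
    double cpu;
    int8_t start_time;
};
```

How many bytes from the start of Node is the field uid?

106

Point: 0..8  signature  (8B, 8-aligned); 8..12  mtime  (4B, 4-aligned); 12..13  attrs  (1B, 1-aligned); 13..16  -- tail padding (3B); sizeof = 16, alignof = 8
0..8  refcount  (8B, 8-aligned)
8..10  gid  (2B, 2-aligned)
10..16  -- padding (6B)
16..88  rss  (72B, 8-aligned)
88..104  prio  (16B, 8-aligned)
104..106  pid  (2B, 2-aligned)
106..107  uid  (1B, 1-aligned)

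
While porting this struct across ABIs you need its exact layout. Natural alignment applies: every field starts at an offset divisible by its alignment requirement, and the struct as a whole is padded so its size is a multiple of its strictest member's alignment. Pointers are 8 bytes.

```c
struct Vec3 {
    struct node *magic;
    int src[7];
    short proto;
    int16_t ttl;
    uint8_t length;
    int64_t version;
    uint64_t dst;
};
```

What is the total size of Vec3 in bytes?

@0: magic [8B, align 8] → 8
@8: src [28B, align 4] → 36
@36: proto [2B, align 2] → 38
@38: ttl [2B, align 2] → 40
@40: length [1B, align 1] → 41
+7 pad (align 8)
@48: version [8B, align 8] → 56
@56: dst [8B, align 8] → 64
size 64, align 8

64 bytes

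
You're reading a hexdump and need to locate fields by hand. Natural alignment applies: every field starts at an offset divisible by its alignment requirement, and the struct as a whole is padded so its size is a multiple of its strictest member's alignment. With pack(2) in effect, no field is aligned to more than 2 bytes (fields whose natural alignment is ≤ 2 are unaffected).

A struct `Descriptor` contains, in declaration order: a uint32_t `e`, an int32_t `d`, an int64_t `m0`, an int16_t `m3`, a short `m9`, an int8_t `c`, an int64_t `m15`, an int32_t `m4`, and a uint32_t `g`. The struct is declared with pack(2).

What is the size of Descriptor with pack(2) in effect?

e at 0 (size 4, align 2) → ends 4
d at 4 (size 4, align 2) → ends 8
m0 at 8 (size 8, align 2) → ends 16
m3 at 16 (size 2, align 2) → ends 18
m9 at 18 (size 2, align 2) → ends 20
c at 20 (size 1, align 1) → ends 21
pad 1 to align 2 for m15
m15 at 22 (size 8, align 2) → ends 30
m4 at 30 (size 4, align 2) → ends 34
g at 34 (size 4, align 2) → ends 38
total 38 bytes, alignment 2

38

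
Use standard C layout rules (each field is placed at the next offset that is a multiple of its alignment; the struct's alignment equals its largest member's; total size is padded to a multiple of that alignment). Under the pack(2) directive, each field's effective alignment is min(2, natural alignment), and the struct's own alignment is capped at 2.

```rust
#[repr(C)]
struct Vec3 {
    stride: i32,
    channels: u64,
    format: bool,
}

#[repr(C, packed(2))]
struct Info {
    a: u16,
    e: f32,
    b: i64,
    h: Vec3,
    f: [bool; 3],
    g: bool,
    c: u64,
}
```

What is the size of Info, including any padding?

Vec3: stride at 0 (size 4, align 4) → ends 4; pad 4 to align 8 for channels; channels at 8 (size 8, align 8) → ends 16; format at 16 (size 1, align 1) → ends 17; tail pad 7 to reach multiple of 8; total 24 bytes, alignment 8
a at 0 (size 2, align 2) → ends 2
e at 2 (size 4, align 2) → ends 6
b at 6 (size 8, align 2) → ends 14
h at 14 (size 24, align 2) → ends 38
f at 38 (size 3, align 1) → ends 41
g at 41 (size 1, align 1) → ends 42
c at 42 (size 8, align 2) → ends 50
total 50 bytes, alignment 2

50 bytes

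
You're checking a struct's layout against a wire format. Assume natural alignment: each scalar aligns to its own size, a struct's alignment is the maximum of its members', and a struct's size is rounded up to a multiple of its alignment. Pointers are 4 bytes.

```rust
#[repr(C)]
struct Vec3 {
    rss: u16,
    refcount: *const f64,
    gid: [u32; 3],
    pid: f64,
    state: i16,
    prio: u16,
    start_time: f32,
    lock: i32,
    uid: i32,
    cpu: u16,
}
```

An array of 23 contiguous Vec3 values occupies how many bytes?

rss at 0 (size 2, align 2) → ends 2
pad 2 to align 4 for refcount
refcount at 4 (size 4, align 4) → ends 8
gid at 8 (size 12, align 4) → ends 20
pad 4 to align 8 for pid
pid at 24 (size 8, align 8) → ends 32
state at 32 (size 2, align 2) → ends 34
prio at 34 (size 2, align 2) → ends 36
start_time at 36 (size 4, align 4) → ends 40
lock at 40 (size 4, align 4) → ends 44
uid at 44 (size 4, align 4) → ends 48
cpu at 48 (size 2, align 2) → ends 50
tail pad 6 to reach multiple of 8
total 56 bytes, alignment 8
array of 23: 23 × 56 = 1288

1288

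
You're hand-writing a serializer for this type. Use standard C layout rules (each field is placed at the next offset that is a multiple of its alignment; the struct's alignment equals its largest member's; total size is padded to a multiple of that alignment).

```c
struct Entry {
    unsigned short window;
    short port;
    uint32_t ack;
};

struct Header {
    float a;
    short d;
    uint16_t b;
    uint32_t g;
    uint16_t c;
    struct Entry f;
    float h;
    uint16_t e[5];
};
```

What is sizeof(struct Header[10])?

400

Entry: 0..2  window  (2B, 2-aligned); 2..4  port  (2B, 2-aligned); 4..8  ack  (4B, 4-aligned); sizeof = 8, alignof = 4
0..4  a  (4B, 4-aligned)
4..6  d  (2B, 2-aligned)
6..8  b  (2B, 2-aligned)
8..12  g  (4B, 4-aligned)
12..14  c  (2B, 2-aligned)
14..16  -- padding (2B)
16..24  f  (8B, 4-aligned)
24..28  h  (4B, 4-aligned)
28..38  e  (10B, 2-aligned)
38..40  -- tail padding (2B)
sizeof = 40, alignof = 4
array of 10: 10 × 40 = 400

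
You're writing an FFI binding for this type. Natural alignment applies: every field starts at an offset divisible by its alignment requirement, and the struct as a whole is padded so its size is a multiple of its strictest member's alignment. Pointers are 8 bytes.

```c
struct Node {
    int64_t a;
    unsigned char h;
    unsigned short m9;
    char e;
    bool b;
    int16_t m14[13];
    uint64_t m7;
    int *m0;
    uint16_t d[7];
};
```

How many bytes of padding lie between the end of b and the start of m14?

@0: a [8B, align 8] → 8
@8: h [1B, align 1] → 9
+1 pad (align 2)
@10: m9 [2B, align 2] → 12
@12: e [1B, align 1] → 13
@13: b [1B, align 1] → 14
@14: m14 [26B, align 2] → 40

0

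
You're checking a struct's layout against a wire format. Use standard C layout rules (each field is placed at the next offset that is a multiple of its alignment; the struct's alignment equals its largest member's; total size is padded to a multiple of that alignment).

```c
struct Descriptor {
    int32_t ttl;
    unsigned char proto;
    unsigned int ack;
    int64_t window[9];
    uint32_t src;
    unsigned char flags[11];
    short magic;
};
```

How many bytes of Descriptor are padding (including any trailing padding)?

14

ttl at 0 (size 4, align 4) → ends 4
proto at 4 (size 1, align 1) → ends 5
pad 3 to align 4 for ack
ack at 8 (size 4, align 4) → ends 12
pad 4 to align 8 for window
window at 16 (size 72, align 8) → ends 88
src at 88 (size 4, align 4) → ends 92
flags at 92 (size 11, align 1) → ends 103
pad 1 to align 2 for magic
magic at 104 (size 2, align 2) → ends 106
tail pad 6 to reach multiple of 8
total 112 bytes, alignment 8
data bytes 98, size 112 → padding 14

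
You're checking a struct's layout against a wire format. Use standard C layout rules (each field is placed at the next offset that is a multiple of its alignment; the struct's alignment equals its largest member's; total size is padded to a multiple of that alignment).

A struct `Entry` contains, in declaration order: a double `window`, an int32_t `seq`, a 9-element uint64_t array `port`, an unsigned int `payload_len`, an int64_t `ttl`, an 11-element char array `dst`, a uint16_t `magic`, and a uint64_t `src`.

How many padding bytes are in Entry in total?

11

0..8  window  (8B, 8-aligned)
8..12  seq  (4B, 4-aligned)
12..16  -- padding (4B)
16..88  port  (72B, 8-aligned)
88..92  payload_len  (4B, 4-aligned)
92..96  -- padding (4B)
96..104  ttl  (8B, 8-aligned)
104..115  dst  (11B, 1-aligned)
115..116  -- padding (1B)
116..118  magic  (2B, 2-aligned)
118..120  -- padding (2B)
120..128  src  (8B, 8-aligned)
sizeof = 128, alignof = 8
data bytes 117, size 128 → padding 11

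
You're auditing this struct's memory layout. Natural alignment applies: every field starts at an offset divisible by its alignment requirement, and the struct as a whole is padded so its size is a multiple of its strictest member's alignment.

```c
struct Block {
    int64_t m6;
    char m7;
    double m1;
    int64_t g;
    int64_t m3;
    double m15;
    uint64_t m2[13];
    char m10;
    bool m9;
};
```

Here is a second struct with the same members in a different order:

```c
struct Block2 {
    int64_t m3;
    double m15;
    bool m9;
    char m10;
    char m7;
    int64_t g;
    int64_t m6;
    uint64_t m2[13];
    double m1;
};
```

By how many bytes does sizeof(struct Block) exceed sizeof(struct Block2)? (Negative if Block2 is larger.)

8

0..8  m6  (8B, 8-aligned)
8..9  m7  (1B, 1-aligned)
9..16  -- padding (7B)
16..24  m1  (8B, 8-aligned)
24..32  g  (8B, 8-aligned)
32..40  m3  (8B, 8-aligned)
40..48  m15  (8B, 8-aligned)
48..152  m2  (104B, 8-aligned)
152..153  m10  (1B, 1-aligned)
153..154  m9  (1B, 1-aligned)
154..160  -- tail padding (6B)
sizeof = 160, alignof = 8
— Block2 —
0..8  m3  (8B, 8-aligned)
8..16  m15  (8B, 8-aligned)
16..17  m9  (1B, 1-aligned)
17..18  m10  (1B, 1-aligned)
18..19  m7  (1B, 1-aligned)
19..24  -- padding (5B)
24..32  g  (8B, 8-aligned)
32..40  m6  (8B, 8-aligned)
40..144  m2  (104B, 8-aligned)
144..152  m1  (8B, 8-aligned)
sizeof = 152, alignof = 8
160 − 152 = 8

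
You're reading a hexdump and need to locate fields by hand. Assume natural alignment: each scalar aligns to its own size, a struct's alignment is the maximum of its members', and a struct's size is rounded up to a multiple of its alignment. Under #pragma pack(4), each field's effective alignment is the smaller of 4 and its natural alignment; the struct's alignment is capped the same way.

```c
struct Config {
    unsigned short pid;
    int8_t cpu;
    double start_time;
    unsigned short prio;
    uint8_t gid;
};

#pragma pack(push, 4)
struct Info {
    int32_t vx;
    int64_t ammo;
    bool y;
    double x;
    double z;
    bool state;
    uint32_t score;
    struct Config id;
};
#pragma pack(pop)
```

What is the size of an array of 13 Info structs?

832

Config: 0..2  pid  (2B, 2-aligned); 2..3  cpu  (1B, 1-aligned); 3..8  -- padding (5B); 8..16  start_time  (8B, 8-aligned); 16..18  prio  (2B, 2-aligned); 18..19  gid  (1B, 1-aligned); 19..24  -- tail padding (5B); sizeof = 24, alignof = 8
0..4  vx  (4B, 4-aligned)
4..12  ammo  (8B, 4-aligned)
12..13  y  (1B, 1-aligned)
13..16  -- padding (3B)
16..24  x  (8B, 4-aligned)
24..32  z  (8B, 4-aligned)
32..33  state  (1B, 1-aligned)
33..36  -- padding (3B)
36..40  score  (4B, 4-aligned)
40..64  id  (24B, 4-aligned)
sizeof = 64, alignof = 4
array of 13: 13 × 64 = 832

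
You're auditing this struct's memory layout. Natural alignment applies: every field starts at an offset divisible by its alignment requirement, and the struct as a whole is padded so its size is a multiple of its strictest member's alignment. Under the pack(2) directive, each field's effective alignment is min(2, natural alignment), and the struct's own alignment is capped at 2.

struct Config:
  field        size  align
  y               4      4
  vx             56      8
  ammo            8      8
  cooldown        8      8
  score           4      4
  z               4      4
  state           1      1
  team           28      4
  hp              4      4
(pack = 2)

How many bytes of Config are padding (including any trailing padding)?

@0: y [4B, align 2] → 4
@4: vx [56B, align 2] → 60
@60: ammo [8B, align 2] → 68
@68: cooldown [8B, align 2] → 76
@76: score [4B, align 2] → 80
@80: z [4B, align 2] → 84
@84: state [1B, align 1] → 85
+1 pad (align 2)
@86: team [28B, align 2] → 114
@114: hp [4B, align 2] → 118
size 118, align 2
data bytes 117, size 118 → padding 1

1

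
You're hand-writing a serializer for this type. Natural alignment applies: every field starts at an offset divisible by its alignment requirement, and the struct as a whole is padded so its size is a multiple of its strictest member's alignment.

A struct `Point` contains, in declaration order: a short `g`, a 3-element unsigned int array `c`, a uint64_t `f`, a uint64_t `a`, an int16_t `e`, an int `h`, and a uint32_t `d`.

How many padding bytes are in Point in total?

g at 0 (size 2, align 2) → ends 2
pad 2 to align 4 for c
c at 4 (size 12, align 4) → ends 16
f at 16 (size 8, align 8) → ends 24
a at 24 (size 8, align 8) → ends 32
e at 32 (size 2, align 2) → ends 34
pad 2 to align 4 for h
h at 36 (size 4, align 4) → ends 40
d at 40 (size 4, align 4) → ends 44
tail pad 4 to reach multiple of 8
total 48 bytes, alignment 8
data bytes 40, size 48 → padding 8

8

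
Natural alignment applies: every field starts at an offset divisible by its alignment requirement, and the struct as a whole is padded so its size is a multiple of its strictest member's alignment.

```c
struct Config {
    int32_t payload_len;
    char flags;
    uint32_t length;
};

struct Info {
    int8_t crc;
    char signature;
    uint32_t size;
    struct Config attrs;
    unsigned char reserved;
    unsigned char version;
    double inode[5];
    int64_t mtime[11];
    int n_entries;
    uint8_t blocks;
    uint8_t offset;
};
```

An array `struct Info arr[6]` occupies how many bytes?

Config: payload_len at 0 (size 4, align 4) → ends 4; flags at 4 (size 1, align 1) → ends 5; pad 3 to align 4 for length; length at 8 (size 4, align 4) → ends 12; total 12 bytes, alignment 4
crc at 0 (size 1, align 1) → ends 1
signature at 1 (size 1, align 1) → ends 2
pad 2 to align 4 for size
size at 4 (size 4, align 4) → ends 8
attrs at 8 (size 12, align 4) → ends 20
reserved at 20 (size 1, align 1) → ends 21
version at 21 (size 1, align 1) → ends 22
pad 2 to align 8 for inode
inode at 24 (size 40, align 8) → ends 64
mtime at 64 (size 88, align 8) → ends 152
n_entries at 152 (size 4, align 4) → ends 156
blocks at 156 (size 1, align 1) → ends 157
offset at 157 (size 1, align 1) → ends 158
tail pad 2 to reach multiple of 8
total 160 bytes, alignment 8
array of 6: 6 × 160 = 960

960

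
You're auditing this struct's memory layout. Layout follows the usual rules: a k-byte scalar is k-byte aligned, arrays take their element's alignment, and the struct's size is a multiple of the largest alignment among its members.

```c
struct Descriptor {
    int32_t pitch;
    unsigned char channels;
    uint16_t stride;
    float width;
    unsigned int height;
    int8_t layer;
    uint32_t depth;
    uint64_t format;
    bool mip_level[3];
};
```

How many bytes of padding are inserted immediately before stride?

pitch at 0 (size 4, align 4) → ends 4
channels at 4 (size 1, align 1) → ends 5
pad 1 to align 2 for stride
stride at 6 (size 2, align 2) → ends 8

1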